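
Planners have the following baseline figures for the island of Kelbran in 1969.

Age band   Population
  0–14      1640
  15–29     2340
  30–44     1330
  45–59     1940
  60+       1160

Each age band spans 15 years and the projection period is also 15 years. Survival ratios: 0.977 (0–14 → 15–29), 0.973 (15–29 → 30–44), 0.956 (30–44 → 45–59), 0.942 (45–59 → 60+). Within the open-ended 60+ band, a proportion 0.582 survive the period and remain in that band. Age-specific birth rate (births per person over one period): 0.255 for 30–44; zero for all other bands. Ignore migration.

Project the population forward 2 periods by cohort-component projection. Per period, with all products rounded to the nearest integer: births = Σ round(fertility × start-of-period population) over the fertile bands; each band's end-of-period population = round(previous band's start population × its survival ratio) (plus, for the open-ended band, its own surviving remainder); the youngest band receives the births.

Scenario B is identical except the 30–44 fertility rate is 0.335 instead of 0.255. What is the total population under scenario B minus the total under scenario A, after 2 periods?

287

Numbering the bands 1..5 from youngest to oldest:
— Period 1 —
Births: 1330 × 0.255 = 339
Band 2: 1640 × 0.977 = 1602
Band 3: 2340 × 0.973 = 2277
Band 4: 1330 × 0.956 = 1271
Band 5: 1940 × 0.942 + 1160 × 0.582 = 1827 + 675 = 2502
→ [339, 1602, 2277, 1271, 2502]
— Period 2 —
Births: 2277 × 0.255 = 581
Band 2: 339 × 0.977 = 331
Band 3: 1602 × 0.973 = 1559
Band 4: 2277 × 0.956 = 2177
Band 5: 1271 × 0.942 + 2502 × 0.582 = 1197 + 1456 = 2653
→ [581, 331, 1559, 2177, 2653]
Scenario A total after 2 periods: 7301
Scenario B projection —
— Period 1 —
Births: 1330 × 0.335 = 446
Band 2: 1640 × 0.977 = 1602
Band 3: 2340 × 0.973 = 2277
Band 4: 1330 × 0.956 = 1271
Band 5: 1940 × 0.942 + 1160 × 0.582 = 1827 + 675 = 2502
→ [446, 1602, 2277, 1271, 2502]
— Period 2 —
Births: 2277 × 0.335 = 763
Band 2: 446 × 0.977 = 436
Band 3: 1602 × 0.973 = 1559
Band 4: 2277 × 0.956 = 2177
Band 5: 1271 × 0.942 + 2502 × 0.582 = 1197 + 1456 = 2653
→ [763, 436, 1559, 2177, 2653]
Scenario B total after 2 periods: 7588
Difference B − A = 7588 − 7301 = 287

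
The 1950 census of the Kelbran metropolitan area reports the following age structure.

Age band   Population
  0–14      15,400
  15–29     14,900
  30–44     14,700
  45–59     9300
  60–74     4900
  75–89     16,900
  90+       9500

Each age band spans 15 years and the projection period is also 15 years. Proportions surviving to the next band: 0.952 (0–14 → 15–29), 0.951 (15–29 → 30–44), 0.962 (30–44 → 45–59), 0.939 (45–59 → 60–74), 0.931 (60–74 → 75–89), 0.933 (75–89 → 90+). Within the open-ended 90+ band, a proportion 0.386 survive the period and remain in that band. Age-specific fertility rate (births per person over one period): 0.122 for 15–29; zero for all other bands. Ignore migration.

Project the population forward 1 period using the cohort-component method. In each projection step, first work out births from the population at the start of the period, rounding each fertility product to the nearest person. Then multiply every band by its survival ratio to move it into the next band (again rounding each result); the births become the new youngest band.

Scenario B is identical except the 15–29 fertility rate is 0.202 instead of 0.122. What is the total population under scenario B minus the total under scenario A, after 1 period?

Call the groups 1 to 7, youngest first.
— Period 1 —
Births: 14900 × 0.122 = 1818
Group 2: 15400 × 0.952 = 14661
Group 3: 14900 × 0.951 = 14170
Group 4: 14700 × 0.962 = 14141
Group 5: 9300 × 0.939 = 8733
Group 6: 4900 × 0.931 = 4562
Group 7: 16900 × 0.933 + 9500 × 0.386 = 15768 + 3667 = 19435
→ [1818, 14661, 14170, 14141, 8733, 4562, 19435]
Scenario A total after 1 period: 77520
Scenario B projection —
— Period 1 —
Births: 14900 × 0.202 = 3010
Group 2: 15400 × 0.952 = 14661
Group 3: 14900 × 0.951 = 14170
Group 4: 14700 × 0.962 = 14141
Group 5: 9300 × 0.939 = 8733
Group 6: 4900 × 0.931 = 4562
Group 7: 16900 × 0.933 + 9500 × 0.386 = 15768 + 3667 = 19435
→ [3010, 14661, 14170, 14141, 8733, 4562, 19435]
Scenario B total after 1 period: 78712
Difference B − A = 78712 − 77520 = 1192

1192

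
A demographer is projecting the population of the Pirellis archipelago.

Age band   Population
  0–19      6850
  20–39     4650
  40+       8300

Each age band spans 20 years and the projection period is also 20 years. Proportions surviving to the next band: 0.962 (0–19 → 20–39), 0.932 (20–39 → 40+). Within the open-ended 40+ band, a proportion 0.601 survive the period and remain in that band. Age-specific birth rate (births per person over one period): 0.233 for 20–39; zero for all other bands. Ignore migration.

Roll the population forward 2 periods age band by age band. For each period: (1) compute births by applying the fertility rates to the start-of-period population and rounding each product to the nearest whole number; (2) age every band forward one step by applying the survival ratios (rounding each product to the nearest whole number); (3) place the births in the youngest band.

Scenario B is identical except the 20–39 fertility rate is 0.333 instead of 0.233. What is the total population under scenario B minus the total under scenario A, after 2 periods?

Period 1:
Births: 4650 × 0.233 = 1083
20–39: 6850 × 0.962 = 6590
40+: 4650 × 0.932 + 8300 × 0.601 = 4334 + 4988 = 9322
→ [1083, 6590, 9322]
Period 2:
Births: 6590 × 0.233 = 1535
20–39: 1083 × 0.962 = 1042
40+: 6590 × 0.932 + 9322 × 0.601 = 6142 + 5603 = 11745
→ [1535, 1042, 11745]
Scenario A total after 2 periods: 14322
Scenario B projection —
Period 1:
Births: 4650 × 0.333 = 1548
20–39: 6850 × 0.962 = 6590
40+: 4650 × 0.932 + 8300 × 0.601 = 4334 + 4988 = 9322
→ [1548, 6590, 9322]
Period 2:
Births: 6590 × 0.333 = 2194
20–39: 1548 × 0.962 = 1489
40+: 6590 × 0.932 + 9322 × 0.601 = 6142 + 5603 = 11745
→ [2194, 1489, 11745]
Scenario B total after 2 periods: 15428
Difference B − A = 15428 − 14322 = 1106

1106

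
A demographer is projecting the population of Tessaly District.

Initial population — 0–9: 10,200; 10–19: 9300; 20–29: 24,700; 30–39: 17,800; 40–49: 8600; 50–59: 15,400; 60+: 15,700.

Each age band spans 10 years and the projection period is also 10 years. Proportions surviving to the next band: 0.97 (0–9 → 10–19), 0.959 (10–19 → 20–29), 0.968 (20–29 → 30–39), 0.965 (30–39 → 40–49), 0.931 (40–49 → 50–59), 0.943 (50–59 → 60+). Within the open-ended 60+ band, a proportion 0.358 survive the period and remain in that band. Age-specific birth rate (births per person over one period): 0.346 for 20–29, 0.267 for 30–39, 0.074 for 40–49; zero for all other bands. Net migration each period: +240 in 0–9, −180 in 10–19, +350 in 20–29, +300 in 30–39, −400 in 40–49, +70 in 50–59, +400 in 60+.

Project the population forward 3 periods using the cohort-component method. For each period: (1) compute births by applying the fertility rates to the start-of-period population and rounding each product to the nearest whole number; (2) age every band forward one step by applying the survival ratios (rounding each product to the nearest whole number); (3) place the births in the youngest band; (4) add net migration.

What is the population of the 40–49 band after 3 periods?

8547

Call the groups 1 to 7, youngest first.
Period 1:
Births: 24700 × 0.346 = 8546  |  17800 × 0.267 = 4753  |  8600 × 0.074 = 636 → total 13935
Group 2: 10200 × 0.97 = 9894
Group 3: 9300 × 0.959 = 8919
Group 4: 24700 × 0.968 = 23910
Group 5: 17800 × 0.965 = 17177
Group 6: 8600 × 0.931 = 8007
Group 7: 15400 × 0.943 + 15700 × 0.358 = 14522 + 5621 = 20143
Net migration: Group 1 + 240 → 14175; Group 2 − 180 → 9714; Group 3 + 350 → 9269; Group 4 + 300 → 24210; Group 5 − 400 → 16777; Group 6 + 70 → 8077; Group 7 + 400 → 20543
End of period: [14175, 9714, 9269, 24210, 16777, 8077, 20543]
Period 2:
Births: 9269 × 0.346 = 3207  |  24210 × 0.267 = 6464  |  16777 × 0.074 = 1241 → total 10912
Group 2: 14175 × 0.97 = 13750
Group 3: 9714 × 0.959 = 9316
Group 4: 9269 × 0.968 = 8972
Group 5: 24210 × 0.965 = 23363
Group 6: 16777 × 0.931 = 15619
Group 7: 8077 × 0.943 + 20543 × 0.358 = 7617 + 7354 = 14971
Net migration: Group 1 + 240 → 11152; Group 2 − 180 → 13570; Group 3 + 350 → 9666; Group 4 + 300 → 9272; Group 5 − 400 → 22963; Group 6 + 70 → 15689; Group 7 + 400 → 15371
End of period: [11152, 13570, 9666, 9272, 22963, 15689, 15371]
Period 3:
Births: 9666 × 0.346 = 3344  |  9272 × 0.267 = 2476  |  22963 × 0.074 = 1699 → total 7519
Group 2: 11152 × 0.97 = 10817
Group 3: 13570 × 0.959 = 13014
Group 4: 9666 × 0.968 = 9357
Group 5: 9272 × 0.965 = 8947
Group 6: 22963 × 0.931 = 21379
Group 7: 15689 × 0.943 + 15371 × 0.358 = 14795 + 5503 = 20298
Net migration: Group 1 + 240 → 7759; Group 2 − 180 → 10637; Group 3 + 350 → 13364; Group 4 + 300 → 9657; Group 5 − 400 → 8547; Group 6 + 70 → 21449; Group 7 + 400 → 20698
End of period: [7759, 10637, 13364, 9657, 8547, 21449, 20698]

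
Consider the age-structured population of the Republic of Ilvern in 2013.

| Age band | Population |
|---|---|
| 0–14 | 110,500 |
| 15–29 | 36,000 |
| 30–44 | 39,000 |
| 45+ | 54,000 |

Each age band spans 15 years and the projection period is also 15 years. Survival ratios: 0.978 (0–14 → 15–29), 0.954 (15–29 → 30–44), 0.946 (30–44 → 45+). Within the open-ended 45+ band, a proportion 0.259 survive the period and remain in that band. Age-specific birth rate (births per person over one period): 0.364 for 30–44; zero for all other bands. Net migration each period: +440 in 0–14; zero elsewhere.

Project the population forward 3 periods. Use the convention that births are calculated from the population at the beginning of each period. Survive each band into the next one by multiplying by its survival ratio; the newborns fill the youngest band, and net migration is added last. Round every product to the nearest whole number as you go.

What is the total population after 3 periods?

173639

— Period 1 —
Births: 39000 × 0.364 = 14196
15–29: 110500 × 0.978 = 108069
30–44: 36000 × 0.954 = 34344
45+: 39000 × 0.946 + 54000 × 0.259 = 36894 + 13986 = 50880
Net migration: 0–14 + 440 → 14636
Giving 14636 / 108069 / 34344 / 50880.
— Period 2 —
Births: 34344 × 0.364 = 12501
15–29: 14636 × 0.978 = 14314
30–44: 108069 × 0.954 = 103098
45+: 34344 × 0.946 + 50880 × 0.259 = 32489 + 13178 = 45667
Net migration: 0–14 + 440 → 12941
Giving 12941 / 14314 / 103098 / 45667.
— Period 3 —
Births: 103098 × 0.364 = 37528
15–29: 12941 × 0.978 = 12656
30–44: 14314 × 0.954 = 13656
45+: 103098 × 0.946 + 45667 × 0.259 = 97531 + 11828 = 109359
Net migration: 0–14 + 440 → 37968
Giving 37968 / 12656 / 13656 / 109359.
Total after period 3: 37968 + 12656 + 13656 + 109359 = 173639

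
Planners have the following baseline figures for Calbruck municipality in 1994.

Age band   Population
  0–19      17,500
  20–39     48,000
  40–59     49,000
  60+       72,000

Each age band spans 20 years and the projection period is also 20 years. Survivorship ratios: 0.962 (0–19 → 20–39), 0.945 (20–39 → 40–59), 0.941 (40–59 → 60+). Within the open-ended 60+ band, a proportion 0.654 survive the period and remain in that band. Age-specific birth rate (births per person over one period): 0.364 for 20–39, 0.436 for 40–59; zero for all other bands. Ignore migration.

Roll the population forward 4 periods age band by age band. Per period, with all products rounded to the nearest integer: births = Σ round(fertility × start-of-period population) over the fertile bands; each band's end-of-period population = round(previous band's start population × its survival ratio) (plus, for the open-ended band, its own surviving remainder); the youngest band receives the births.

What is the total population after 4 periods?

155108

(Groups numbered youngest = 1 to oldest = 4.)
Period 1:
Births: 48000 × 0.364 = 17472, 49000 × 0.436 = 21364 → total 38836
Group 2: 17500 × 0.962 = 16835
Group 3: 48000 × 0.945 = 45360
Group 4: 49000 × 0.941 + 72000 × 0.654 = 46109 + 47088 = 93197
Giving 38836 / 16835 / 45360 / 93197.
Period 2:
Births: 16835 × 0.364 = 6128, 45360 × 0.436 = 19777 → total 25905
Group 2: 38836 × 0.962 = 37360
Group 3: 16835 × 0.945 = 15909
Group 4: 45360 × 0.941 + 93197 × 0.654 = 42684 + 60951 = 103635
Giving 25905 / 37360 / 15909 / 103635.
Period 3:
Births: 37360 × 0.364 = 13599, 15909 × 0.436 = 6936 → total 20535
Group 2: 25905 × 0.962 = 24921
Group 3: 37360 × 0.945 = 35305
Group 4: 15909 × 0.941 + 103635 × 0.654 = 14970 + 67777 = 82747
Giving 20535 / 24921 / 35305 / 82747.
Period 4:
Births: 24921 × 0.364 = 9071, 35305 × 0.436 = 15393 → total 24464
Group 2: 20535 × 0.962 = 19755
Group 3: 24921 × 0.945 = 23550
Group 4: 35305 × 0.941 + 82747 × 0.654 = 33222 + 54117 = 87339
Giving 24464 / 19755 / 23550 / 87339.
Total after period 4: 24464 + 19755 + 23550 + 87339 = 155108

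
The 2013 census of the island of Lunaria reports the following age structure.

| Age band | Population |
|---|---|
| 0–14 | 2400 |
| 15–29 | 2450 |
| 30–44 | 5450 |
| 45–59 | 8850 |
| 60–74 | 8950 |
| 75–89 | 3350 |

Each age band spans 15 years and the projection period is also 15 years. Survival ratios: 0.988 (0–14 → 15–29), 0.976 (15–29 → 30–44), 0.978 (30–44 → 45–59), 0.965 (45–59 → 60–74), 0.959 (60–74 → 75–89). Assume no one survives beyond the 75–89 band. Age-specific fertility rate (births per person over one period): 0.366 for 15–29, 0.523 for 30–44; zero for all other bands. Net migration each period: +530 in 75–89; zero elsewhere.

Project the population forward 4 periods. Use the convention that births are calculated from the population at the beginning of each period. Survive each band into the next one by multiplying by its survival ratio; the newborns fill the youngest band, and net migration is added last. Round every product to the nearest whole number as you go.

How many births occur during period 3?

2565

[period 1]
Births: 2450 * 0.366 = 897 ; 5450 * 0.523 = 2850 → 3747
15–29: 2400 * 0.988 = 2371
30–44: 2450 * 0.976 = 2391
45–59: 5450 * 0.978 = 5330
60–74: 8850 * 0.965 = 8540
75–89: 8950 * 0.959 = 8583
Net migration: 75–89 + 530 → 9113
End of period: [3747, 2371, 2391, 5330, 8540, 9113]
[period 2]
Births: 2371 * 0.366 = 868 ; 2391 * 0.523 = 1250 → 2118
15–29: 3747 * 0.988 = 3702
30–44: 2371 * 0.976 = 2314
45–59: 2391 * 0.978 = 2338
60–74: 5330 * 0.965 = 5143
75–89: 8540 * 0.959 = 8190
Net migration: 75–89 + 530 → 8720
End of period: [2118, 3702, 2314, 2338, 5143, 8720]
[period 3]
Births: 3702 * 0.366 = 1355 ; 2314 * 0.523 = 1210 → 2565
15–29: 2118 * 0.988 = 2093
30–44: 3702 * 0.976 = 3613
45–59: 2314 * 0.978 = 2263
60–74: 2338 * 0.965 = 2256
75–89: 5143 * 0.959 = 4932
Net migration: 75–89 + 530 → 5462
End of period: [2565, 2093, 3613, 2263, 2256, 5462]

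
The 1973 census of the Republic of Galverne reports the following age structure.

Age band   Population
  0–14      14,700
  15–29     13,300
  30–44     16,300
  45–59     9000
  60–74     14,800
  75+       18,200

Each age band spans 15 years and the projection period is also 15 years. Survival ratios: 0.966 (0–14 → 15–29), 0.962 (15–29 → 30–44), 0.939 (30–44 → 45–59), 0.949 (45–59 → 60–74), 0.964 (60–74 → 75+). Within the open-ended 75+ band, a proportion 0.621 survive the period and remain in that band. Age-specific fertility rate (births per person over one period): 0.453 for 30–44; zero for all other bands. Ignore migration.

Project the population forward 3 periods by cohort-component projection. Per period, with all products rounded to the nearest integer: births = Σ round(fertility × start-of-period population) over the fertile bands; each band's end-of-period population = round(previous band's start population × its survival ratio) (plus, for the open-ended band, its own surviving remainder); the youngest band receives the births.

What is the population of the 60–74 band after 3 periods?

Let band 1 be 0–14 through band 6 = 75+.
Period 1:
Births: 16300 * 0.453 = 7384
Band 2: 14700 * 0.966 = 14200
Band 3: 13300 * 0.962 = 12795
Band 4: 16300 * 0.939 = 15306
Band 5: 9000 * 0.949 = 8541
Band 6: 14800 * 0.964 + 18200 * 0.621 = 14267 + 11302 = 25569
Population now: 0–14=7384, 15–29=14200, 30–44=12795, 45–59=15306, 60–74=8541, 75+=25569
Period 2:
Births: 12795 * 0.453 = 5796
Band 2: 7384 * 0.966 = 7133
Band 3: 14200 * 0.962 = 13660
Band 4: 12795 * 0.939 = 12015
Band 5: 15306 * 0.949 = 14525
Band 6: 8541 * 0.964 + 25569 * 0.621 = 8234 + 15878 = 24112
Population now: 0–14=5796, 15–29=7133, 30–44=13660, 45–59=12015, 60–74=14525, 75+=24112
Period 3:
Births: 13660 * 0.453 = 6188
Band 2: 5796 * 0.966 = 5599
Band 3: 7133 * 0.962 = 6862
Band 4: 13660 * 0.939 = 12827
Band 5: 12015 * 0.949 = 11402
Band 6: 14525 * 0.964 + 24112 * 0.621 = 14002 + 14974 = 28976
Population now: 0–14=6188, 15–29=5599, 30–44=6862, 45–59=12827, 60–74=11402, 75+=28976

11402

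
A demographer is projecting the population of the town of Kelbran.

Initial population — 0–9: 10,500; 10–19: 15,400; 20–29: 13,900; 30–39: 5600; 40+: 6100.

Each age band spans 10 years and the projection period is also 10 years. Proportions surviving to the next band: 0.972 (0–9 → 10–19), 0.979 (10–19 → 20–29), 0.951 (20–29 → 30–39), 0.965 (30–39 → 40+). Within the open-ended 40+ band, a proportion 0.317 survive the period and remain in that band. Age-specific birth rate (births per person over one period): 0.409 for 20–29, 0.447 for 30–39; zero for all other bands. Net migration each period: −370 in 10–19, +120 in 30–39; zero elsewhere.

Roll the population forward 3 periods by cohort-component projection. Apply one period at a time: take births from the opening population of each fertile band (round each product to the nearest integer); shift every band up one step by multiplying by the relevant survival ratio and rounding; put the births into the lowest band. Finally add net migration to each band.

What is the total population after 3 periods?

Call the groups 1 to 5, youngest first.
Period 1:
Births: 13900 × 0.409 = 5685 ; 5600 × 0.447 = 2503 — total 8188
Group 2: 10500 × 0.972 = 10206
Group 3: 15400 × 0.979 = 15077
Group 4: 13900 × 0.951 = 13219
Group 5: 5600 × 0.965 + 6100 × 0.317 = 5404 + 1934 = 7338
Net migration: Group 2 − 370 → 9836; Group 4 + 120 → 13339
→ [8188, 9836, 15077, 13339, 7338]
Period 2:
Births: 15077 × 0.409 = 6166 ; 13339 × 0.447 = 5963 — total 12129
Group 2: 8188 × 0.972 = 7959
Group 3: 9836 × 0.979 = 9629
Group 4: 15077 × 0.951 = 14338
Group 5: 13339 × 0.965 + 7338 × 0.317 = 12872 + 2326 = 15198
Net migration: Group 2 − 370 → 7589; Group 4 + 120 → 14458
→ [12129, 7589, 9629, 14458, 15198]
Period 3:
Births: 9629 × 0.409 = 3938 ; 14458 × 0.447 = 6463 — total 10401
Group 2: 12129 × 0.972 = 11789
Group 3: 7589 × 0.979 = 7430
Group 4: 9629 × 0.951 = 9157
Group 5: 14458 × 0.965 + 15198 × 0.317 = 13952 + 4818 = 18770
Net migration: Group 2 − 370 → 11419; Group 4 + 120 → 9277
→ [10401, 11419, 7430, 9277, 18770]
Total after period 3: 10401 + 11419 + 7430 + 9277 + 18770 = 57297

57297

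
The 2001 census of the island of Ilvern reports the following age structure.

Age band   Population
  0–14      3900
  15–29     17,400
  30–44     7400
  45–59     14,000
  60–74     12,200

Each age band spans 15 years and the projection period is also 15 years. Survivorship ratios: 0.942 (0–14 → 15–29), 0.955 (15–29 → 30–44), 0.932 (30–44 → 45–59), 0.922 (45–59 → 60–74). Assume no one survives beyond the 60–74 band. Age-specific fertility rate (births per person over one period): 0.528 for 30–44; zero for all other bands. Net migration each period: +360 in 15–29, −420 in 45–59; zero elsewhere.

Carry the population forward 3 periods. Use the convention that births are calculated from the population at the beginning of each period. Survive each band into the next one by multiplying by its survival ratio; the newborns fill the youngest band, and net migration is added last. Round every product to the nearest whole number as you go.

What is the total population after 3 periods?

31579

(Bands numbered youngest = 1 to oldest = 5.)
— Period 1 —
Births: 7400 * 0.528 = 3907
Band 2: 3900 * 0.942 = 3674
Band 3: 17400 * 0.955 = 16617
Band 4: 7400 * 0.932 = 6897
Band 5: 14000 * 0.922 = 12908
Net migration: Band 2 + 360 → 4034; Band 4 − 420 → 6477
Giving 3907 / 4034 / 16617 / 6477 / 12908.
— Period 2 —
Births: 16617 * 0.528 = 8774
Band 2: 3907 * 0.942 = 3680
Band 3: 4034 * 0.955 = 3852
Band 4: 16617 * 0.932 = 15487
Band 5: 6477 * 0.922 = 5972
Net migration: Band 2 + 360 → 4040; Band 4 − 420 → 15067
Giving 8774 / 4040 / 3852 / 15067 / 5972.
— Period 3 —
Births: 3852 * 0.528 = 2034
Band 2: 8774 * 0.942 = 8265
Band 3: 4040 * 0.955 = 3858
Band 4: 3852 * 0.932 = 3590
Band 5: 15067 * 0.922 = 13892
Net migration: Band 2 + 360 → 8625; Band 4 − 420 → 3170
Giving 2034 / 8625 / 3858 / 3170 / 13892.
Total after period 3: 2034 + 8625 + 3858 + 3170 + 13892 = 31579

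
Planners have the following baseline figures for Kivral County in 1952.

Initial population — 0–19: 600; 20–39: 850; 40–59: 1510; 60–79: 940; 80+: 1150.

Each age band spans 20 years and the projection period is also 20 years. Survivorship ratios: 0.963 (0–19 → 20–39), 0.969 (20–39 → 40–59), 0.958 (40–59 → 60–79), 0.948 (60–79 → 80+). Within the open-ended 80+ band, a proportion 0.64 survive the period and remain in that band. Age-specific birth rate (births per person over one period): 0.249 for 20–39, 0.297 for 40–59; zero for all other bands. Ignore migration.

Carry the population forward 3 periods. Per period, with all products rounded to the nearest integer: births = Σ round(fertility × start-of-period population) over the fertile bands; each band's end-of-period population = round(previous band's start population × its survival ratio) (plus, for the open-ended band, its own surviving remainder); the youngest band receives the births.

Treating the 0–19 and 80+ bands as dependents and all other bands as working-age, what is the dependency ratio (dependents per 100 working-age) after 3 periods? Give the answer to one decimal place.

[period 1]
Births: 850 * 0.249 = 212, 1510 * 0.297 = 448 ⇒ total 660
20–39: 600 * 0.963 = 578
40–59: 850 * 0.969 = 824
60–79: 1510 * 0.958 = 1447
80+: 940 * 0.948 + 1150 * 0.64 = 891 + 736 = 1627
Population now: 0–19=660, 20–39=578, 40–59=824, 60–79=1447, 80+=1627
[period 2]
Births: 578 * 0.249 = 144, 824 * 0.297 = 245 ⇒ total 389
20–39: 660 * 0.963 = 636
40–59: 578 * 0.969 = 560
60–79: 824 * 0.958 = 789
80+: 1447 * 0.948 + 1627 * 0.64 = 1372 + 1041 = 2413
Population now: 0–19=389, 20–39=636, 40–59=560, 60–79=789, 80+=2413
[period 3]
Births: 636 * 0.249 = 158, 560 * 0.297 = 166 ⇒ total 324
20–39: 389 * 0.963 = 375
40–59: 636 * 0.969 = 616
60–79: 560 * 0.958 = 536
80+: 789 * 0.948 + 2413 * 0.64 = 748 + 1544 = 2292
Population now: 0–19=324, 20–39=375, 40–59=616, 60–79=536, 80+=2292
Dependents (band 0–19 + band 80+) = 324 + 2292 = 2616; working-age = 1527; ratio = 2616/1527 × 100 = 171.3

171.3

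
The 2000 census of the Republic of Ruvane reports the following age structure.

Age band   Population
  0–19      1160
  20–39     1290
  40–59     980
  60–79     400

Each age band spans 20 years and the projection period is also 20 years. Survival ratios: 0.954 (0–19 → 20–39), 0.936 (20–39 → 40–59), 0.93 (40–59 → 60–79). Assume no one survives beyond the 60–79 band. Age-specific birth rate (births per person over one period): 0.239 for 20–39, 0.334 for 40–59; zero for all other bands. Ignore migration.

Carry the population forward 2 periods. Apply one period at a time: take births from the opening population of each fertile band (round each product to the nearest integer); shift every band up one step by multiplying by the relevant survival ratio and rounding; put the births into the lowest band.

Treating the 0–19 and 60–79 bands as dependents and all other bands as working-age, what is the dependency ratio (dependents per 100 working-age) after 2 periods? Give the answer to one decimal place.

Numbering the bands 1..4 from youngest to oldest:
After projecting period 1:
Births: 1290 × 0.239 = 308  |  980 × 0.334 = 327 → 635
Band 2: 1160 × 0.954 = 1107
Band 3: 1290 × 0.936 = 1207
Band 4: 980 × 0.93 = 911
End of period: [635, 1107, 1207, 911]
After projecting period 2:
Births: 1107 × 0.239 = 265  |  1207 × 0.334 = 403 → 668
Band 2: 635 × 0.954 = 606
Band 3: 1107 × 0.936 = 1036
Band 4: 1207 × 0.93 = 1123
End of period: [668, 606, 1036, 1123]
Dependents (band 0–19 + band 60–79) = 668 + 1123 = 1791; working-age = 1642; ratio = 1791/1642 × 100 = 109.1

109.1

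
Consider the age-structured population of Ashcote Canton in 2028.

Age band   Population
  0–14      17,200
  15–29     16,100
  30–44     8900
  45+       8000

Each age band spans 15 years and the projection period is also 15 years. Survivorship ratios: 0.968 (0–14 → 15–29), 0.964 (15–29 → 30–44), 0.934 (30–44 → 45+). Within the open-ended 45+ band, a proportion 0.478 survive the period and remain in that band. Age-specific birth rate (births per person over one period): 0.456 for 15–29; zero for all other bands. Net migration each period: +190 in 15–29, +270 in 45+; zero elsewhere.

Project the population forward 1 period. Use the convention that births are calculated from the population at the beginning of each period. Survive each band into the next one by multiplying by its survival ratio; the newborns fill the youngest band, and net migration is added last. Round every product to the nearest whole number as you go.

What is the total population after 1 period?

— Period 1 —
Births: 16100 × 0.456 = 7342
15–29: 17200 × 0.968 = 16650
30–44: 16100 × 0.964 = 15520
45+: 8900 × 0.934 + 8000 × 0.478 = 8313 + 3824 = 12137
Net migration: 15–29 + 190 → 16840; 45+ + 270 → 12407
Giving 7342 / 16840 / 15520 / 12407.
Total after period 1: 7342 + 16840 + 15520 + 12407 = 52109

52109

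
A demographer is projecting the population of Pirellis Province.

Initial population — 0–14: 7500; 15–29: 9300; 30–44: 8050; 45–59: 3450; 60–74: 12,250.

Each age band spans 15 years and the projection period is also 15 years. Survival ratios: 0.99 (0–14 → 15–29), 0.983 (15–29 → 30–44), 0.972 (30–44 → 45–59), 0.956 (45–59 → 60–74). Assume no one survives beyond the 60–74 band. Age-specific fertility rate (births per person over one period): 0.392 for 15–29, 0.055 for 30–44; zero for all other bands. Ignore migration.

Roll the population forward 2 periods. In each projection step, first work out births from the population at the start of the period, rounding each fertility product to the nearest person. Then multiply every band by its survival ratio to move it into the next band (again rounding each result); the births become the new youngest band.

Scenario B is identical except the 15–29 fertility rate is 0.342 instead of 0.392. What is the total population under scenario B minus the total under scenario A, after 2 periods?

-832

Period 1:
Births: 9300 × 0.392 = 3646 ; 8050 × 0.055 = 443 → total 4089
15–29: 7500 × 0.99 = 7425
30–44: 9300 × 0.983 = 9142
45–59: 8050 × 0.972 = 7825
60–74: 3450 × 0.956 = 3298
Giving 4089 / 7425 / 9142 / 7825 / 3298.
Period 2:
Births: 7425 × 0.392 = 2911 ; 9142 × 0.055 = 503 → total 3414
15–29: 4089 × 0.99 = 4048
30–44: 7425 × 0.983 = 7299
45–59: 9142 × 0.972 = 8886
60–74: 7825 × 0.956 = 7481
Giving 3414 / 4048 / 7299 / 8886 / 7481.
Scenario A total after 2 periods: 31128
Scenario B projection —
Period 1:
Births: 9300 × 0.342 = 3181 ; 8050 × 0.055 = 443 → total 3624
15–29: 7500 × 0.99 = 7425
30–44: 9300 × 0.983 = 9142
45–59: 8050 × 0.972 = 7825
60–74: 3450 × 0.956 = 3298
Giving 3624 / 7425 / 9142 / 7825 / 3298.
Period 2:
Births: 7425 × 0.342 = 2539 ; 9142 × 0.055 = 503 → total 3042
15–29: 3624 × 0.99 = 3588
30–44: 7425 × 0.983 = 7299
45–59: 9142 × 0.972 = 8886
60–74: 7825 × 0.956 = 7481
Giving 3042 / 3588 / 7299 / 8886 / 7481.
Scenario B total after 2 periods: 30296
Difference B − A = 30296 − 31128 = -832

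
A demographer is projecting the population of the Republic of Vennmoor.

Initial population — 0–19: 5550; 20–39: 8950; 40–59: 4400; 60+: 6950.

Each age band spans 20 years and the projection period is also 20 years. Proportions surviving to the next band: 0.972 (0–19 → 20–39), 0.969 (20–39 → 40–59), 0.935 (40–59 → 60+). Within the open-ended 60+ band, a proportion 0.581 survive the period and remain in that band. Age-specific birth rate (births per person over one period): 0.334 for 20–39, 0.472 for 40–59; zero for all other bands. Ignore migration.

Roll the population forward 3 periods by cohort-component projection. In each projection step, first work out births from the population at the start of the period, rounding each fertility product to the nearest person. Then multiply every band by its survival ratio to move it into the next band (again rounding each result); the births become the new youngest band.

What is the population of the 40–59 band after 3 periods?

Numbering the groups 1..4 from youngest to oldest:
Period 1:
Births: 8950 × 0.334 = 2989 ; 4400 × 0.472 = 2077 → 5066
Group 2: 5550 × 0.972 = 5395
Group 3: 8950 × 0.969 = 8673
Group 4: 4400 × 0.935 + 6950 × 0.581 = 4114 + 4038 = 8152
Giving 5066 / 5395 / 8673 / 8152.
Period 2:
Births: 5395 × 0.334 = 1802 ; 8673 × 0.472 = 4094 → 5896
Group 2: 5066 × 0.972 = 4924
Group 3: 5395 × 0.969 = 5228
Group 4: 8673 × 0.935 + 8152 × 0.581 = 8109 + 4736 = 12845
Giving 5896 / 4924 / 5228 / 12845.
Period 3:
Births: 4924 × 0.334 = 1645 ; 5228 × 0.472 = 2468 → 4113
Group 2: 5896 × 0.972 = 5731
Group 3: 4924 × 0.969 = 4771
Group 4: 5228 × 0.935 + 12845 × 0.581 = 4888 + 7463 = 12351
Giving 4113 / 5731 / 4771 / 12351.

4771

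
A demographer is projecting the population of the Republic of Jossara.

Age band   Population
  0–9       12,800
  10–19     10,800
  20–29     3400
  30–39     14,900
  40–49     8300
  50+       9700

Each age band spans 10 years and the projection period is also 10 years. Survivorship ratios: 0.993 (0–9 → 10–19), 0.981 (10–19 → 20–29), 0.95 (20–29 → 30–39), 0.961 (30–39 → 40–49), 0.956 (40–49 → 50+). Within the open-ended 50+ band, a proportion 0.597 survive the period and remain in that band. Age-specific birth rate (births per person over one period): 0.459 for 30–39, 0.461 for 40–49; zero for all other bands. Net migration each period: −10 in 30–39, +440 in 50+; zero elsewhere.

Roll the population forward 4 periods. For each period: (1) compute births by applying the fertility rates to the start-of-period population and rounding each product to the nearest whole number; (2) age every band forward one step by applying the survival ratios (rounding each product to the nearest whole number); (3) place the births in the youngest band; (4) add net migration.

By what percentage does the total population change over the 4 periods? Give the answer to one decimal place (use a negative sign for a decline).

8.1

Period 1:
Births: 14900 × 0.459 = 6839, 8300 × 0.461 = 3826 → total 10665
10–19: 12800 × 0.993 = 12710
20–29: 10800 × 0.981 = 10595
30–39: 3400 × 0.95 = 3230
40–49: 14900 × 0.961 = 14319
50+: 8300 × 0.956 + 9700 × 0.597 = 7935 + 5791 = 13726
Net migration: 30–39 − 10 → 3220; 50+ + 440 → 14166
Giving 10665 / 12710 / 10595 / 3220 / 14319 / 14166.
Period 2:
Births: 3220 × 0.459 = 1478, 14319 × 0.461 = 6601 → total 8079
10–19: 10665 × 0.993 = 10590
20–29: 12710 × 0.981 = 12469
30–39: 10595 × 0.95 = 10065
40–49: 3220 × 0.961 = 3094
50+: 14319 × 0.956 + 14166 × 0.597 = 13689 + 8457 = 22146
Net migration: 30–39 − 10 → 10055; 50+ + 440 → 22586
Giving 8079 / 10590 / 12469 / 10055 / 3094 / 22586.
Period 3:
Births: 10055 × 0.459 = 4615, 3094 × 0.461 = 1426 → total 6041
10–19: 8079 × 0.993 = 8022
20–29: 10590 × 0.981 = 10389
30–39: 12469 × 0.95 = 11846
40–49: 10055 × 0.961 = 9663
50+: 3094 × 0.956 + 22586 × 0.597 = 2958 + 13484 = 16442
Net migration: 30–39 − 10 → 11836; 50+ + 440 → 16882
Giving 6041 / 8022 / 10389 / 11836 / 9663 / 16882.
Period 4:
Births: 11836 × 0.459 = 5433, 9663 × 0.461 = 4455 → total 9888
10–19: 6041 × 0.993 = 5999
20–29: 8022 × 0.981 = 7870
30–39: 10389 × 0.95 = 9870
40–49: 11836 × 0.961 = 11374
50+: 9663 × 0.956 + 16882 × 0.597 = 9238 + 10079 = 19317
Net migration: 30–39 − 10 → 9860; 50+ + 440 → 19757
Giving 9888 / 5999 / 7870 / 9860 / 11374 / 19757.
Total: 59900 → 64748; change = 4848; percentage change = 8.1%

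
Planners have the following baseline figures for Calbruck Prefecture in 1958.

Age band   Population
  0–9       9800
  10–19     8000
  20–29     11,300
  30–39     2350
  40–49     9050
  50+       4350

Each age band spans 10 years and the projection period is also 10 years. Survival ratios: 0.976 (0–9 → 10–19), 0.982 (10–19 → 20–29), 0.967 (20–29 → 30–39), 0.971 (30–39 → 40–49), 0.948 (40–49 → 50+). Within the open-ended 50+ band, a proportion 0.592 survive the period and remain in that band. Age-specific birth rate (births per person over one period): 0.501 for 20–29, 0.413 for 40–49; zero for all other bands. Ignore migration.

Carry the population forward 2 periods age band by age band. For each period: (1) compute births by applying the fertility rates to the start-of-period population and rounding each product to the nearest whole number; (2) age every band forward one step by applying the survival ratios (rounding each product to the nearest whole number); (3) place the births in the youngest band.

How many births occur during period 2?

Period 1.
Births: 11300 * 0.501 = 5661 ; 9050 * 0.413 = 3738 → total 9399
10–19: 9800 * 0.976 = 9565
20–29: 8000 * 0.982 = 7856
30–39: 11300 * 0.967 = 10927
40–49: 2350 * 0.971 = 2282
50+: 9050 * 0.948 + 4350 * 0.592 = 8579 + 2575 = 11154
Population now: 0–9=9399, 10–19=9565, 20–29=7856, 30–39=10927, 40–49=2282, 50+=11154
Period 2.
Births: 7856 * 0.501 = 3936 ; 2282 * 0.413 = 942 → total 4878
10–19: 9399 * 0.976 = 9173
20–29: 9565 * 0.982 = 9393
30–39: 7856 * 0.967 = 7597
40–49: 10927 * 0.971 = 10610
50+: 2282 * 0.948 + 11154 * 0.592 = 2163 + 6603 = 8766
Population now: 0–9=4878, 10–19=9173, 20–29=9393, 30–39=7597, 40–49=10610, 50+=8766

4878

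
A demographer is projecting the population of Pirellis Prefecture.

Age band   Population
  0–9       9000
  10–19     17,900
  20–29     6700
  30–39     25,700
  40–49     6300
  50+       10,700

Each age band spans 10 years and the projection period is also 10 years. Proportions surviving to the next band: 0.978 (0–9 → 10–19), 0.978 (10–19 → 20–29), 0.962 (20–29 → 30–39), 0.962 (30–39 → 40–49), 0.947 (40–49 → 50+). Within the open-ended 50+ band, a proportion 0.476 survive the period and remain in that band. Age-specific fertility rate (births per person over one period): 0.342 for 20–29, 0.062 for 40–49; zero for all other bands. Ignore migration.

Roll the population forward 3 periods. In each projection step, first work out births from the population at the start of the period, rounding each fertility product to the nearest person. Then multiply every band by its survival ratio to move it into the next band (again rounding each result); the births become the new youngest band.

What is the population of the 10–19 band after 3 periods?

Period 1.
Births: 6700 × 0.342 = 2291 ; 6300 × 0.062 = 391 → total 2682
10–19: 9000 × 0.978 = 8802
20–29: 17900 × 0.978 = 17506
30–39: 6700 × 0.962 = 6445
40–49: 25700 × 0.962 = 24723
50+: 6300 × 0.947 + 10700 × 0.476 = 5966 + 5093 = 11059
End of period: [2682, 8802, 17506, 6445, 24723, 11059]
Period 2.
Births: 17506 × 0.342 = 5987 ; 24723 × 0.062 = 1533 → total 7520
10–19: 2682 × 0.978 = 2623
20–29: 8802 × 0.978 = 8608
30–39: 17506 × 0.962 = 16841
40–49: 6445 × 0.962 = 6200
50+: 24723 × 0.947 + 11059 × 0.476 = 23413 + 5264 = 28677
End of period: [7520, 2623, 8608, 16841, 6200, 28677]
Period 3.
Births: 8608 × 0.342 = 2944 ; 6200 × 0.062 = 384 → total 3328
10–19: 7520 × 0.978 = 7355
20–29: 2623 × 0.978 = 2565
30–39: 8608 × 0.962 = 8281
40–49: 16841 × 0.962 = 16201
50+: 6200 × 0.947 + 28677 × 0.476 = 5871 + 13650 = 19521
End of period: [3328, 7355, 2565, 8281, 16201, 19521]

7355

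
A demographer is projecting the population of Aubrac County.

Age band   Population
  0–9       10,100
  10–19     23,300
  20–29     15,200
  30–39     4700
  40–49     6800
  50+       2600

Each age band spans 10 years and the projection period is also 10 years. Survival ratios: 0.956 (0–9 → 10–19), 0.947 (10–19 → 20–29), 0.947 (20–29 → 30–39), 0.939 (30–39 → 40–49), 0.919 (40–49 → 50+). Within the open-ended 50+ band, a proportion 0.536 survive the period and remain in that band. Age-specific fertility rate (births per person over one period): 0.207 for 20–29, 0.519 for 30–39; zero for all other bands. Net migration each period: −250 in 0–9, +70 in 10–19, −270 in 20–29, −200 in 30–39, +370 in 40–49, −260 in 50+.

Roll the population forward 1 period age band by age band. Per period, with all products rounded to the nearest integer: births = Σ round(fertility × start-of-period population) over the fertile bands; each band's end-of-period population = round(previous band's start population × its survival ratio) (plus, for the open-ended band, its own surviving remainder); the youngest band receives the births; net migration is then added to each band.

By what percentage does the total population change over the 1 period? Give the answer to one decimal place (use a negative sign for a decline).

Call the bands 1 to 6, youngest first.
Period 1.
Births: 15200 * 0.207 = 3146  |  4700 * 0.519 = 2439 → 5585
Band 2: 10100 * 0.956 = 9656
Band 3: 23300 * 0.947 = 22065
Band 4: 15200 * 0.947 = 14394
Band 5: 4700 * 0.939 = 4413
Band 6: 6800 * 0.919 + 2600 * 0.536 = 6249 + 1394 = 7643
Net migration: Band 1 − 250 → 5335; Band 2 + 70 → 9726; Band 3 − 270 → 21795; Band 4 − 200 → 14194; Band 5 + 370 → 4783; Band 6 − 260 → 7383
→ [5335, 9726, 21795, 14194, 4783, 7383]
Total: 62700 → 63216; change = 516; percentage change = 0.8%

0.8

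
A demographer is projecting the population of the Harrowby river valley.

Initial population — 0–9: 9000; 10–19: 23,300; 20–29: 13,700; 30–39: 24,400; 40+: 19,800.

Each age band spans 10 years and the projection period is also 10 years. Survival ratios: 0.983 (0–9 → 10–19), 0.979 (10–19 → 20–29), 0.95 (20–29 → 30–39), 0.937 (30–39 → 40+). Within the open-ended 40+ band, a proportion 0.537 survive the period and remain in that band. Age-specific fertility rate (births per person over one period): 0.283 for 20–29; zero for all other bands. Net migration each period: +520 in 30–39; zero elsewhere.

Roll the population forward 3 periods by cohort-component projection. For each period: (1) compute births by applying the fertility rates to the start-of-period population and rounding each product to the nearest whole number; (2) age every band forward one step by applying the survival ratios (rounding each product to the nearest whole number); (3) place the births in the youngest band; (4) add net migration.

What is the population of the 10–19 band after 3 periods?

Period 1.
Births: 13700 * 0.283 = 3877
10–19: 9000 * 0.983 = 8847
20–29: 23300 * 0.979 = 22811
30–39: 13700 * 0.95 = 13015
40+: 24400 * 0.937 + 19800 * 0.537 = 22863 + 10633 = 33496
Net migration: 30–39 + 520 → 13535
Giving 3877 / 8847 / 22811 / 13535 / 33496.
Period 2.
Births: 22811 * 0.283 = 6456
10–19: 3877 * 0.983 = 3811
20–29: 8847 * 0.979 = 8661
30–39: 22811 * 0.95 = 21670
40+: 13535 * 0.937 + 33496 * 0.537 = 12682 + 17987 = 30669
Net migration: 30–39 + 520 → 22190
Giving 6456 / 3811 / 8661 / 22190 / 30669.
Period 3.
Births: 8661 * 0.283 = 2451
10–19: 6456 * 0.983 = 6346
20–29: 3811 * 0.979 = 3731
30–39: 8661 * 0.95 = 8228
40+: 22190 * 0.937 + 30669 * 0.537 = 20792 + 16469 = 37261
Net migration: 30–39 + 520 → 8748
Giving 2451 / 6346 / 3731 / 8748 / 37261.

6346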